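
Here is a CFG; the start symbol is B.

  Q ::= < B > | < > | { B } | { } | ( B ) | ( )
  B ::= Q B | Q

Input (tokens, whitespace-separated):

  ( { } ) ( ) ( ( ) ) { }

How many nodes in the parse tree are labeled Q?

[B [Q ( [B [Q { }]] )] [B [Q ( )] [B [Q ( [B [Q ( )]] )] [B [Q { }]]]]]

6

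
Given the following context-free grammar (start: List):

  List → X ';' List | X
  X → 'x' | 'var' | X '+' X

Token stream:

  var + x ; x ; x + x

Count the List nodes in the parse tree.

[List [X [X var] + [X x]] ; [List [X x] ; [List [X [X x] + [X x]]]]]

3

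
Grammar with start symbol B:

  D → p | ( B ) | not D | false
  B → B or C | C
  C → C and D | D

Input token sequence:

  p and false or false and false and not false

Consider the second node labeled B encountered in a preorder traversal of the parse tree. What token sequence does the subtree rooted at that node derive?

p and false

[B [B [C [C [D p]] and [D false]]] or [C [C [C [D false]] and [D false]] and [D not [D false]]]]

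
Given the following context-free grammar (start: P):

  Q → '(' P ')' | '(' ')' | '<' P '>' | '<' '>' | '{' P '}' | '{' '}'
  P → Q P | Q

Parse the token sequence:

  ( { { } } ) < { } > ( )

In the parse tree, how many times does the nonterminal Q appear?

6

[P [Q ( [P [Q { [P [Q { }]] }]] )] [P [Q < [P [Q { }]] >] [P [Q ( )]]]]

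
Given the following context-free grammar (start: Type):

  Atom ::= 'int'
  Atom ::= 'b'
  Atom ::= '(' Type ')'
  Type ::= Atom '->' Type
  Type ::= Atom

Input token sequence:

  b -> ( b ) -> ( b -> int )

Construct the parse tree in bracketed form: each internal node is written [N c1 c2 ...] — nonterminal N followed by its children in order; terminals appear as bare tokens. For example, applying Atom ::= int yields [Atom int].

[Type [Atom b] -> [Type [Atom ( [Type [Atom b]] )] -> [Type [Atom ( [Type [Atom b] -> [Type [Atom int]]] )]]]]

Type
Atom -> Type
b -> Type
b -> Atom -> Type
b -> ( Type ) -> Type
b -> ( Atom ) -> Type
b -> ( b ) -> Type
b -> ( b ) -> Atom
b -> ( b ) -> ( Type )
b -> ( b ) -> ( Atom -> Type )
b -> ( b ) -> ( b -> Type )
b -> ( b ) -> ( b -> Atom )
b -> ( b ) -> ( b -> int )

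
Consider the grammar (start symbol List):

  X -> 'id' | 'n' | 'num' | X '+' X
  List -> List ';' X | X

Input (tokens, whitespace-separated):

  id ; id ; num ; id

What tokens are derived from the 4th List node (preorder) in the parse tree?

id

[List [List [List [List [X id]] ; [X id]] ; [X num]] ; [X id]]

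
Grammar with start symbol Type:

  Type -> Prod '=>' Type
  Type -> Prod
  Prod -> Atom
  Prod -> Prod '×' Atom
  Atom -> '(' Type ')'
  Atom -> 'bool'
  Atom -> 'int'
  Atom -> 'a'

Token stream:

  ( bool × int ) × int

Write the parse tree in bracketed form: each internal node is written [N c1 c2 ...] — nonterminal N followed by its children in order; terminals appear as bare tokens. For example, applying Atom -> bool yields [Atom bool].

Type
Prod
Prod × Atom
Atom × Atom
( Type ) × Atom
( Prod ) × Atom
( Prod × Atom ) × Atom
( Atom × Atom ) × Atom
( bool × Atom ) × Atom
( bool × int ) × Atom
( bool × int ) × int

[Type [Prod [Prod [Atom ( [Type [Prod [Prod [Atom bool]] × [Atom int]]] )]] × [Atom int]]]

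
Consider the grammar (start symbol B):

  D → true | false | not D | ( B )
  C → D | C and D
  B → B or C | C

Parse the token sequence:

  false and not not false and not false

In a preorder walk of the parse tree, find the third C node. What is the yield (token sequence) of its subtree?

false

[B [C [C [C [D false]] and [D not [D not [D false]]]] and [D not [D false]]]]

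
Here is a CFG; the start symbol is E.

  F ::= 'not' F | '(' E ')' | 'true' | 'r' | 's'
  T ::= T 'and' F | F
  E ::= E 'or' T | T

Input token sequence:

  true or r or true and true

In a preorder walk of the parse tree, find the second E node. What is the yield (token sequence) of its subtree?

true or r

[E [E [E [T [F true]]] or [T [F r]]] or [T [T [F true]] and [F true]]]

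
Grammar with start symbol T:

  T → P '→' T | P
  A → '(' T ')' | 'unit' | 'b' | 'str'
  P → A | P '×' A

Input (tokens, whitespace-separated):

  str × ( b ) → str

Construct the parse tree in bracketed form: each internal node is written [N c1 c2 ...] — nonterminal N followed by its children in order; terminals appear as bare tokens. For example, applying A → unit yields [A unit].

[T [P [P [A str]] × [A ( [T [P [A b]]] )]] → [T [P [A str]]]]

T
P → T
P × A → T
A × A → T
str × A → T
str × ( T ) → T
str × ( P ) → T
str × ( A ) → T
str × ( b ) → T
str × ( b ) → P
str × ( b ) → A
str × ( b ) → str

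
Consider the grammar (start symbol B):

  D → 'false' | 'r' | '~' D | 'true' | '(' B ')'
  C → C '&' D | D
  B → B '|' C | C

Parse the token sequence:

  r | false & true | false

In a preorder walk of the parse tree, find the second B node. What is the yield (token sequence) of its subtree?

[B [B [B [C [D r]]] | [C [C [D false]] & [D true]]] | [C [D false]]]

r | false & true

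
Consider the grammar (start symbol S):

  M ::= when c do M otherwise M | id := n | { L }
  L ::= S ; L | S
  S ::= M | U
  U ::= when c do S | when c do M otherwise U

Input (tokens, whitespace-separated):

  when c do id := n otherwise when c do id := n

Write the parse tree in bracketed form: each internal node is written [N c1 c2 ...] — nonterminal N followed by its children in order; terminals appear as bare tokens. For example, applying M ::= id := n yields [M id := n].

[S [U when c do [M id := n] otherwise [U when c do [S [M id := n]]]]]

S
U
when c do M otherwise U
when c do id := n otherwise U
when c do id := n otherwise when c do S
when c do id := n otherwise when c do M
when c do id := n otherwise when c do id := n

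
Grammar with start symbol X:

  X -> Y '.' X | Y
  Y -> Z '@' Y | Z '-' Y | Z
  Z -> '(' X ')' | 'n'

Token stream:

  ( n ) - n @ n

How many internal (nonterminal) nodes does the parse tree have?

[X [Y [Z ( [X [Y [Z n]]] )] - [Y [Z n] @ [Y [Z n]]]]]

10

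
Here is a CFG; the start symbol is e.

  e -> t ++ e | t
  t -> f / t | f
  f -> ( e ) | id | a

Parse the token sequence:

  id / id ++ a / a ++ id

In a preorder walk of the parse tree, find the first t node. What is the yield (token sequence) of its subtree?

id / id

[e [t [f id] / [t [f id]]] ++ [e [t [f a] / [t [f a]]] ++ [e [t [f id]]]]]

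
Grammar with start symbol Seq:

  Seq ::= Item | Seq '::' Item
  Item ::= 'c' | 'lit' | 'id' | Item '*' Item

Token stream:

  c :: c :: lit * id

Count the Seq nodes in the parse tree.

3

[Seq [Seq [Seq [Item c]] :: [Item c]] :: [Item [Item lit] * [Item id]]]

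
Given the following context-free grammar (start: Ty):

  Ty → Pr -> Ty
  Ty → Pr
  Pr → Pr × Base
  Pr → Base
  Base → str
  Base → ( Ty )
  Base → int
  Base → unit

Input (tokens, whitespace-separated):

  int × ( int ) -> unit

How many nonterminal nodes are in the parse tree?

11

[Ty [Pr [Pr [Base int]] × [Base ( [Ty [Pr [Base int]]] )]] -> [Ty [Pr [Base unit]]]]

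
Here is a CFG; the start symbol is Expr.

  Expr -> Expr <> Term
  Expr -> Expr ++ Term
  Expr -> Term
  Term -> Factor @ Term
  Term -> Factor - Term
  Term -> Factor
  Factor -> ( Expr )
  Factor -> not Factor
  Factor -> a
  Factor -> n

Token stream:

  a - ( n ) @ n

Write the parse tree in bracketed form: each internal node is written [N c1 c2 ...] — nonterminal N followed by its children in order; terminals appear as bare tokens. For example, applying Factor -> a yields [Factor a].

[Expr [Term [Factor a] - [Term [Factor ( [Expr [Term [Factor n]]] )] @ [Term [Factor n]]]]]

Expr
Term
Factor - Term
a - Term
a - Factor @ Term
a - ( Expr ) @ Term
a - ( Term ) @ Term
a - ( Factor ) @ Term
a - ( n ) @ Term
a - ( n ) @ Factor
a - ( n ) @ n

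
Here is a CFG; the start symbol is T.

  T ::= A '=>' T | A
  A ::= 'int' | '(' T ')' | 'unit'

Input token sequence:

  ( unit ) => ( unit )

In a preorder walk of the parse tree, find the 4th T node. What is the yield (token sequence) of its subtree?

[T [A ( [T [A unit]] )] => [T [A ( [T [A unit]] )]]]

unit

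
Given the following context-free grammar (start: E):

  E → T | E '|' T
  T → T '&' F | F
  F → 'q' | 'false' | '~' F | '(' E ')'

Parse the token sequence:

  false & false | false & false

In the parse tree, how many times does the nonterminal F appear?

[E [E [T [T [F false]] & [F false]]] | [T [T [F false]] & [F false]]]

4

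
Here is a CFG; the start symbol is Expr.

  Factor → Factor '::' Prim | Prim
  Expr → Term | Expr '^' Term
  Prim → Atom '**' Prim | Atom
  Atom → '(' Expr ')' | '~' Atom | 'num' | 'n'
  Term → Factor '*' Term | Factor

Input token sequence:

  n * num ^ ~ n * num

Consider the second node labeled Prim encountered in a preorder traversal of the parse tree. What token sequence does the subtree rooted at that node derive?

[Expr [Expr [Term [Factor [Prim [Atom n]]] * [Term [Factor [Prim [Atom num]]]]]] ^ [Term [Factor [Prim [Atom ~ [Atom n]]]] * [Term [Factor [Prim [Atom num]]]]]]

num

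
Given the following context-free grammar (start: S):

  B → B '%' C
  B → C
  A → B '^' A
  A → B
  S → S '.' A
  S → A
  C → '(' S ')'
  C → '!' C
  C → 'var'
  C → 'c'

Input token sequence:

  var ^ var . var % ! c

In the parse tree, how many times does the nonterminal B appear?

[S [S [A [B [C var]] ^ [A [B [C var]]]]] . [A [B [B [C var]] % [C ! [C c]]]]]

4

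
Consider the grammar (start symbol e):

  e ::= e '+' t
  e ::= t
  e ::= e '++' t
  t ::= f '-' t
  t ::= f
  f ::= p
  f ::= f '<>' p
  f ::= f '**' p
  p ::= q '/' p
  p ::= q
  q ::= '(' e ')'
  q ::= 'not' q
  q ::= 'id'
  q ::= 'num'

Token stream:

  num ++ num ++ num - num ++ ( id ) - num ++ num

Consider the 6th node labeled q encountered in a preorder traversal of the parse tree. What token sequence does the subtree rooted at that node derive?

id

[e [e [e [e [e [t [f [p [q num]]]]] ++ [t [f [p [q num]]]]] ++ [t [f [p [q num]]] - [t [f [p [q num]]]]]] ++ [t [f [p [q ( [e [t [f [p [q id]]]]] )]]] - [t [f [p [q num]]]]]] ++ [t [f [p [q num]]]]]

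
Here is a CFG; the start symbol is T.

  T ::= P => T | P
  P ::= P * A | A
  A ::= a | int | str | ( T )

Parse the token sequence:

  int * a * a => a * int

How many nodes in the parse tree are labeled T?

2

[T [P [P [P [A int]] * [A a]] * [A a]] => [T [P [P [A a]] * [A int]]]]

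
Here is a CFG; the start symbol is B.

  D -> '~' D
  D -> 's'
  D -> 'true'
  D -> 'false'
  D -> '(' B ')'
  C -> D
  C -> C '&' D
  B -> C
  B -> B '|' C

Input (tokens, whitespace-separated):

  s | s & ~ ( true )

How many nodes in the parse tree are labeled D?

5

[B [B [C [D s]]] | [C [C [D s]] & [D ~ [D ( [B [C [D true]]] )]]]]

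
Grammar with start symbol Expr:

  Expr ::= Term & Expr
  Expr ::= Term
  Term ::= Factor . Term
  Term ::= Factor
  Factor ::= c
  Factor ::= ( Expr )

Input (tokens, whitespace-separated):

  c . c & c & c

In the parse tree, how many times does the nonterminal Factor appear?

[Expr [Term [Factor c] . [Term [Factor c]]] & [Expr [Term [Factor c]] & [Expr [Term [Factor c]]]]]

4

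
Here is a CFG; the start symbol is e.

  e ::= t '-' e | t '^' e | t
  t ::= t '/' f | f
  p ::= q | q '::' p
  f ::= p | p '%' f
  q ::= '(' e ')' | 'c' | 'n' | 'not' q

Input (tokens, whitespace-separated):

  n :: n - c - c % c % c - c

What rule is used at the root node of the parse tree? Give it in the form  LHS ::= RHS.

[e [t [f [p [q n] :: [p [q n]]]]] - [e [t [f [p [q c]]]] - [e [t [f [p [q c]] % [f [p [q c]] % [f [p [q c]]]]]] - [e [t [f [p [q c]]]]]]]]

e ::= t '-' e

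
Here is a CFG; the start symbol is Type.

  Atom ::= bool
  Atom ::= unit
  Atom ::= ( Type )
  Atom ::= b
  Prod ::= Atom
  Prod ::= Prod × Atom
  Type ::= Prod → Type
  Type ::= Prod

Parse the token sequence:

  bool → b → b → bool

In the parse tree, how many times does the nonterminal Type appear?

4

[Type [Prod [Atom bool]] → [Type [Prod [Atom b]] → [Type [Prod [Atom b]] → [Type [Prod [Atom bool]]]]]]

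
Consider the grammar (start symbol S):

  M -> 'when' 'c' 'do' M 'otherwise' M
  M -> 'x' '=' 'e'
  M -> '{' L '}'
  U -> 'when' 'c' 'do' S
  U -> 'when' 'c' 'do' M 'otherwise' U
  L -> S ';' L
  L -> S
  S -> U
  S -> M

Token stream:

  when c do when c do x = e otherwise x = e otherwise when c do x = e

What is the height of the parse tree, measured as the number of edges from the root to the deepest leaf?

[S [U when c do [M when c do [M x = e] otherwise [M x = e]] otherwise [U when c do [S [M x = e]]]]]

5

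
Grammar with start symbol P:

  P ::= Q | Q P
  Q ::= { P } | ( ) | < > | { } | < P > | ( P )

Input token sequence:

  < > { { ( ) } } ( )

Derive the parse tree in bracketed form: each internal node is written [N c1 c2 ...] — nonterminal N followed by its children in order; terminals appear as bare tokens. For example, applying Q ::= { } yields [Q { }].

[P [Q < >] [P [Q { [P [Q { [P [Q ( )]] }]] }] [P [Q ( )]]]]

P
Q P
< > P
< > Q P
< > { P } P
< > { Q } P
< > { { P } } P
< > { { Q } } P
< > { { ( ) } } P
< > { { ( ) } } Q
< > { { ( ) } } ( )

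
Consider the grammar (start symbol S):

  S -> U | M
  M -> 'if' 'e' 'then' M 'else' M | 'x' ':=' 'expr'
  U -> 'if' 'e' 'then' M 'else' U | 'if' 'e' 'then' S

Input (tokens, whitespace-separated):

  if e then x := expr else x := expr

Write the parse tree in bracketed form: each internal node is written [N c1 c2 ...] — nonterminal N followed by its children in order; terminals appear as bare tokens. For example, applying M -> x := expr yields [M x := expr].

S
M
if e then M else M
if e then x := expr else M
if e then x := expr else x := expr

[S [M if e then [M x := expr] else [M x := expr]]]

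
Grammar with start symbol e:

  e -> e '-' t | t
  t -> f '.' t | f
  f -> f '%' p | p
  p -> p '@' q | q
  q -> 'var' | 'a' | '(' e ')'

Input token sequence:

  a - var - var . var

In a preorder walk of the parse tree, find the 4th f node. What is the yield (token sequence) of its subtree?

var

[e [e [e [t [f [p [q a]]]]] - [t [f [p [q var]]]]] - [t [f [p [q var]]] . [t [f [p [q var]]]]]]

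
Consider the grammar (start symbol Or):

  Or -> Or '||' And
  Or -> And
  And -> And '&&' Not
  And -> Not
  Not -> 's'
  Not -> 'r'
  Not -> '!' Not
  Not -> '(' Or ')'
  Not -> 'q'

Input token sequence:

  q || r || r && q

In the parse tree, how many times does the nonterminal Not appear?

[Or [Or [Or [And [Not q]]] || [And [Not r]]] || [And [And [Not r]] && [Not q]]]

4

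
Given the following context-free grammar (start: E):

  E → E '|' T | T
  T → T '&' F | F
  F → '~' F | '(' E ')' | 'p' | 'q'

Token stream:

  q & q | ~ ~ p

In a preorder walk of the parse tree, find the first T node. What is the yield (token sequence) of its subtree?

q & q

[E [E [T [T [F q]] & [F q]]] | [T [F ~ [F ~ [F p]]]]]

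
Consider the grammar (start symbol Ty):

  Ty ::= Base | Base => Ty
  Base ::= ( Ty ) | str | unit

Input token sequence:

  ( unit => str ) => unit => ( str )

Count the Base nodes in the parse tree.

6

[Ty [Base ( [Ty [Base unit] => [Ty [Base str]]] )] => [Ty [Base unit] => [Ty [Base ( [Ty [Base str]] )]]]]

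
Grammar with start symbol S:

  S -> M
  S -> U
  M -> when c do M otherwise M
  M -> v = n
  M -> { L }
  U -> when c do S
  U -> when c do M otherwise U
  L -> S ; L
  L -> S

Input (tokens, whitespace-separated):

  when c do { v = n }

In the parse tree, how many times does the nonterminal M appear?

2

[S [U when c do [S [M { [L [S [M v = n]]] }]]]]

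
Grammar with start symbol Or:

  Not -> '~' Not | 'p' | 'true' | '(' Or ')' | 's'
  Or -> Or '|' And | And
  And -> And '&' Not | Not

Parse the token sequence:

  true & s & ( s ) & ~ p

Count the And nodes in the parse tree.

[Or [And [And [And [And [Not true]] & [Not s]] & [Not ( [Or [And [Not s]]] )]] & [Not ~ [Not p]]]]

5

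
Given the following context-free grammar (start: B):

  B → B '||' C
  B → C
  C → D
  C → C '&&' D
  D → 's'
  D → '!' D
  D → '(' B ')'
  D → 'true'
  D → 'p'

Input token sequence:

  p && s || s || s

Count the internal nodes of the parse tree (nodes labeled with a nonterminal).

11

[B [B [B [C [C [D p]] && [D s]]] || [C [D s]]] || [C [D s]]]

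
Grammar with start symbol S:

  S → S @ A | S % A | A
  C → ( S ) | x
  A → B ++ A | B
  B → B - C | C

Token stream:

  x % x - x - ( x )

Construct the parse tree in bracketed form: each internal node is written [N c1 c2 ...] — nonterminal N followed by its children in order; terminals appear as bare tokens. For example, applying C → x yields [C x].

[S [S [A [B [C x]]]] % [A [B [B [B [C x]] - [C x]] - [C ( [S [A [B [C x]]]] )]]]]

S
S % A
A % A
B % A
C % A
x % A
x % B
x % B - C
x % B - C - C
x % C - C - C
x % x - C - C
x % x - x - C
x % x - x - ( S )
x % x - x - ( A )
x % x - x - ( B )
x % x - x - ( C )
x % x - x - ( x )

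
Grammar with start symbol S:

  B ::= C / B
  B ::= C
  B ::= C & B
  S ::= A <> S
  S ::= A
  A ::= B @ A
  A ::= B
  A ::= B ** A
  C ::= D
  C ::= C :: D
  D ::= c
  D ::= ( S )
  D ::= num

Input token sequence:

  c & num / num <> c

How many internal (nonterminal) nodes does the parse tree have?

[S [A [B [C [D c]] & [B [C [D num]] / [B [C [D num]]]]]] <> [S [A [B [C [D c]]]]]]

16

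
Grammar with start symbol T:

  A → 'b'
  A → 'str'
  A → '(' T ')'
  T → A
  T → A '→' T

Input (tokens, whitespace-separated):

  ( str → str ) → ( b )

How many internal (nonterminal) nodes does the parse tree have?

10

[T [A ( [T [A str] → [T [A str]]] )] → [T [A ( [T [A b]] )]]]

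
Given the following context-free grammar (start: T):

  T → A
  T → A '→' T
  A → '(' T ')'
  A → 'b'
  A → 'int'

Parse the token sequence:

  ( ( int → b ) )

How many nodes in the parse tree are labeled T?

4

[T [A ( [T [A ( [T [A int] → [T [A b]]] )]] )]]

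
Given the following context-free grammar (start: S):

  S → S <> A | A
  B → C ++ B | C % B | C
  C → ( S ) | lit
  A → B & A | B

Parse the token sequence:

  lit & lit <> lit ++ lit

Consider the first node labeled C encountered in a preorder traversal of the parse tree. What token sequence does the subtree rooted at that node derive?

[S [S [A [B [C lit]] & [A [B [C lit]]]]] <> [A [B [C lit] ++ [B [C lit]]]]]

lit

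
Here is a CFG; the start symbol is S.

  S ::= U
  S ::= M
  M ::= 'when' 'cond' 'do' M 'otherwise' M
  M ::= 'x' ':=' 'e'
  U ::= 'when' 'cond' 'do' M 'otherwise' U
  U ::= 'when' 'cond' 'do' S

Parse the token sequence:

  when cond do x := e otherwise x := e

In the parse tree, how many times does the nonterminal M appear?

3

[S [M when cond do [M x := e] otherwise [M x := e]]]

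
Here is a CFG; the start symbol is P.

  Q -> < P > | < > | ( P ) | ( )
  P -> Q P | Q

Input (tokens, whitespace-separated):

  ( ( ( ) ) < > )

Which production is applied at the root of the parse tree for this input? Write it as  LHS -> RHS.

[P [Q ( [P [Q ( [P [Q ( )]] )] [P [Q < >]]] )]]

P -> Q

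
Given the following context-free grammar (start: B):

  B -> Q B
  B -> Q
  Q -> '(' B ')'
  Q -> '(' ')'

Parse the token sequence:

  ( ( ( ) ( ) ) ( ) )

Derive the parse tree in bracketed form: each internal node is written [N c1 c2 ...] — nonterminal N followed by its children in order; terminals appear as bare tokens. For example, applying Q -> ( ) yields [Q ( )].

B
Q
( B )
( Q B )
( ( B ) B )
( ( Q B ) B )
( ( ( ) B ) B )
( ( ( ) Q ) B )
( ( ( ) ( ) ) B )
( ( ( ) ( ) ) Q )
( ( ( ) ( ) ) ( ) )

[B [Q ( [B [Q ( [B [Q ( )] [B [Q ( )]]] )] [B [Q ( )]]] )]]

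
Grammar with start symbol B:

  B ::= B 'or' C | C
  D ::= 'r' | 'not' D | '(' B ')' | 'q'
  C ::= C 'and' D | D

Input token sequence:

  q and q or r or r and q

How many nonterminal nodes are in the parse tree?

[B [B [B [C [C [D q]] and [D q]]] or [C [D r]]] or [C [C [D r]] and [D q]]]

13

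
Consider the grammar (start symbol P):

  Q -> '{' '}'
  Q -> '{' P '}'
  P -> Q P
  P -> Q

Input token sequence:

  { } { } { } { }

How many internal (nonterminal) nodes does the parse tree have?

8

[P [Q { }] [P [Q { }] [P [Q { }] [P [Q { }]]]]]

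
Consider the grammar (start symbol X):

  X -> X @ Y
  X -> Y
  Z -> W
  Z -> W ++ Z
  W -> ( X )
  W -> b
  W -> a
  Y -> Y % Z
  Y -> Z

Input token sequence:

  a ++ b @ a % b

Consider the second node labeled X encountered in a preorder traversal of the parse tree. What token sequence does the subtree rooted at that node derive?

a ++ b

[X [X [Y [Z [W a] ++ [Z [W b]]]]] @ [Y [Y [Z [W a]]] % [Z [W b]]]]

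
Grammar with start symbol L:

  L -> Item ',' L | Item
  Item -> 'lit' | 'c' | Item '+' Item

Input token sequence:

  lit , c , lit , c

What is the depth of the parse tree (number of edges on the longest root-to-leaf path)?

5

[L [Item lit] , [L [Item c] , [L [Item lit] , [L [Item c]]]]]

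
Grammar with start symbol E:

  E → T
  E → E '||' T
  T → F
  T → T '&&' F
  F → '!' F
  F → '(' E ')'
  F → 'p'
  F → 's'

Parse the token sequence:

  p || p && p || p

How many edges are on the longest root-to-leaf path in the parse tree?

[E [E [E [T [F p]]] || [T [T [F p]] && [F p]]] || [T [F p]]]

5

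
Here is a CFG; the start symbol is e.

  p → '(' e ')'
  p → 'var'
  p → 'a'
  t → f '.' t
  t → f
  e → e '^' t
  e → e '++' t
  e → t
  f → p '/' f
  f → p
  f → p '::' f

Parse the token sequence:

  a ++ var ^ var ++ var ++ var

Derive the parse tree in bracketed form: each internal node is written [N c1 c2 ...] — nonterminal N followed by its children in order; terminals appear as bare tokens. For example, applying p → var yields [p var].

[e [e [e [e [e [t [f [p a]]]] ++ [t [f [p var]]]] ^ [t [f [p var]]]] ++ [t [f [p var]]]] ++ [t [f [p var]]]]

e
e ++ t
e ++ t ++ t
e ^ t ++ t ++ t
e ++ t ^ t ++ t ++ t
t ++ t ^ t ++ t ++ t
f ++ t ^ t ++ t ++ t
p ++ t ^ t ++ t ++ t
a ++ t ^ t ++ t ++ t
a ++ f ^ t ++ t ++ t
a ++ p ^ t ++ t ++ t
a ++ var ^ t ++ t ++ t
a ++ var ^ f ++ t ++ t
a ++ var ^ p ++ t ++ t
a ++ var ^ var ++ t ++ t
a ++ var ^ var ++ f ++ t
a ++ var ^ var ++ p ++ t
a ++ var ^ var ++ var ++ t
a ++ var ^ var ++ var ++ f
a ++ var ^ var ++ var ++ p
a ++ var ^ var ++ var ++ var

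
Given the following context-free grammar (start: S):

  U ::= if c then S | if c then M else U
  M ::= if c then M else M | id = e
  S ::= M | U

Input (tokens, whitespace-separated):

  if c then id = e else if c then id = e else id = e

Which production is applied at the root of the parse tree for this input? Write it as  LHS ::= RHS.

[S [M if c then [M id = e] else [M if c then [M id = e] else [M id = e]]]]

S ::= M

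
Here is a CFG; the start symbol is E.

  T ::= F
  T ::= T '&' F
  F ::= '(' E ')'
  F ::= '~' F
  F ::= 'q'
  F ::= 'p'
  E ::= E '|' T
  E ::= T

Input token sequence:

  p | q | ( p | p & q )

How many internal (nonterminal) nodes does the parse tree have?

17

[E [E [E [T [F p]]] | [T [F q]]] | [T [F ( [E [E [T [F p]]] | [T [T [F p]] & [F q]]] )]]]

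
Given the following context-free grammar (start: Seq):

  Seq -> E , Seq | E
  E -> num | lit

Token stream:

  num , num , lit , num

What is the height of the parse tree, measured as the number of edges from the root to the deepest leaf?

[Seq [E num] , [Seq [E num] , [Seq [E lit] , [Seq [E num]]]]]

5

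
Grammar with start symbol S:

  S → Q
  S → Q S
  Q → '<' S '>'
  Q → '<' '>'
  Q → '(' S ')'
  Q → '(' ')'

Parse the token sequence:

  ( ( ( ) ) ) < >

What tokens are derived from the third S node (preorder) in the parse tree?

( )

[S [Q ( [S [Q ( [S [Q ( )]] )]] )] [S [Q < >]]]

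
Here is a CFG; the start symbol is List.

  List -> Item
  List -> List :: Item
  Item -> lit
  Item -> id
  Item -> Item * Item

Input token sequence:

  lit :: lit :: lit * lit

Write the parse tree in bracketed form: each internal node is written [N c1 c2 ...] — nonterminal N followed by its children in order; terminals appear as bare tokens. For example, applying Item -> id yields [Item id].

[List [List [List [Item lit]] :: [Item lit]] :: [Item [Item lit] * [Item lit]]]

List
List :: Item
List :: Item :: Item
Item :: Item :: Item
lit :: Item :: Item
lit :: lit :: Item
lit :: lit :: Item * Item
lit :: lit :: lit * Item
lit :: lit :: lit * lit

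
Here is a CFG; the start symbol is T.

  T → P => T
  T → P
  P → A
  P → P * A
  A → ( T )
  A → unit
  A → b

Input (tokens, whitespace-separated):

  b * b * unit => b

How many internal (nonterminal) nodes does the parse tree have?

10

[T [P [P [P [A b]] * [A b]] * [A unit]] => [T [P [A b]]]]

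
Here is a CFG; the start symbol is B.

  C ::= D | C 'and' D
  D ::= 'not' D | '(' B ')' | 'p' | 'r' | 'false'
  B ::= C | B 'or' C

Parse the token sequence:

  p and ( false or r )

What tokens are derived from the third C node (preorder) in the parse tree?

[B [C [C [D p]] and [D ( [B [B [C [D false]]] or [C [D r]]] )]]]

false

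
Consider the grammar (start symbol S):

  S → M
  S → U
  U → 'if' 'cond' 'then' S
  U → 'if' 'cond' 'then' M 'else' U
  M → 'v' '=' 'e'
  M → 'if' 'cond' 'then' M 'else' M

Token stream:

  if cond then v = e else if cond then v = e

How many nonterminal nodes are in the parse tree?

[S [U if cond then [M v = e] else [U if cond then [S [M v = e]]]]]

6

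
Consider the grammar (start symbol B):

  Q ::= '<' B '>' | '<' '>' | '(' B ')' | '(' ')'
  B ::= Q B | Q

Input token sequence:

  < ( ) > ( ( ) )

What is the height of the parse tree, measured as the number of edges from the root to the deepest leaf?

5

[B [Q < [B [Q ( )]] >] [B [Q ( [B [Q ( )]] )]]]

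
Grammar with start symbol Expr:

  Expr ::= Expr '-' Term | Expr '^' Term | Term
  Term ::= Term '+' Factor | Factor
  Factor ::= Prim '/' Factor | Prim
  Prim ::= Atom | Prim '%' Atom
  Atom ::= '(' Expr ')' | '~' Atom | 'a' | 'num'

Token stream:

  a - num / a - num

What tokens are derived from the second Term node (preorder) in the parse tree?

[Expr [Expr [Expr [Term [Factor [Prim [Atom a]]]]] - [Term [Factor [Prim [Atom num]] / [Factor [Prim [Atom a]]]]]] - [Term [Factor [Prim [Atom num]]]]]

num / a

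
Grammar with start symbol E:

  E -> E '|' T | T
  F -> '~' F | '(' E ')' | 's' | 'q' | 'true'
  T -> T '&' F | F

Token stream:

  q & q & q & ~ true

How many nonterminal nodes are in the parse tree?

10

[E [T [T [T [T [F q]] & [F q]] & [F q]] & [F ~ [F true]]]]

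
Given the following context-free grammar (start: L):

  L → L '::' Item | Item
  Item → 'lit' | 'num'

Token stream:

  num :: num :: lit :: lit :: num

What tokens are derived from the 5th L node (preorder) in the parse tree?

[L [L [L [L [L [Item num]] :: [Item num]] :: [Item lit]] :: [Item lit]] :: [Item num]]

num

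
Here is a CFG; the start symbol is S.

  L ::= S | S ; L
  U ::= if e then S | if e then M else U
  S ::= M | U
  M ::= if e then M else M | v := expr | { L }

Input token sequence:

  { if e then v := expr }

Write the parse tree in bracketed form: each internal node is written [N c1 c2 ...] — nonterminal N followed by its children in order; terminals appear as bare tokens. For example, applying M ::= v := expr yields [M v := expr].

[S [M { [L [S [U if e then [S [M v := expr]]]]] }]]

S
M
{ L }
{ S }
{ U }
{ if e then S }
{ if e then M }
{ if e then v := expr }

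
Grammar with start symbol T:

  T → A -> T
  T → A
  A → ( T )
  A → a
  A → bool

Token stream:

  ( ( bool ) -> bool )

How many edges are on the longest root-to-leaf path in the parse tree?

[T [A ( [T [A ( [T [A bool]] )] -> [T [A bool]]] )]]

6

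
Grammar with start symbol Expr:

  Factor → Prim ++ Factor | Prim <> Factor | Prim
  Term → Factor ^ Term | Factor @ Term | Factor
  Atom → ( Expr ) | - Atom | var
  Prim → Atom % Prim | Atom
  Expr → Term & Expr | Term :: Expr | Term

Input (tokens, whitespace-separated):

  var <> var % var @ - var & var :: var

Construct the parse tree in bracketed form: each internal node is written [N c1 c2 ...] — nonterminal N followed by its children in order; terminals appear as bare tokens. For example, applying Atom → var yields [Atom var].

[Expr [Term [Factor [Prim [Atom var]] <> [Factor [Prim [Atom var] % [Prim [Atom var]]]]] @ [Term [Factor [Prim [Atom - [Atom var]]]]]] & [Expr [Term [Factor [Prim [Atom var]]]] :: [Expr [Term [Factor [Prim [Atom var]]]]]]]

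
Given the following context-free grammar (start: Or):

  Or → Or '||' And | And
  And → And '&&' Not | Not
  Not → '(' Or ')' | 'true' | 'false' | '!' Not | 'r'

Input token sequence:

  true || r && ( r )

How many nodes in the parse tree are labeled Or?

[Or [Or [And [Not true]]] || [And [And [Not r]] && [Not ( [Or [And [Not r]]] )]]]

3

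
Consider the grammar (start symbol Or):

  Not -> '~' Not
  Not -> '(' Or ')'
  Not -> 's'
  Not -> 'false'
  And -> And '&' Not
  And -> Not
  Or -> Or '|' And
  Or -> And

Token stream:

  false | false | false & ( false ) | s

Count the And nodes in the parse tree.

[Or [Or [Or [Or [And [Not false]]] | [And [Not false]]] | [And [And [Not false]] & [Not ( [Or [And [Not false]]] )]]] | [And [Not s]]]

6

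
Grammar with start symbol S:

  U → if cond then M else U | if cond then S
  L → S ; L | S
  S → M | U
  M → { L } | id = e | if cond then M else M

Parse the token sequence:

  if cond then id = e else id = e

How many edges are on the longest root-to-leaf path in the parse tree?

3

[S [M if cond then [M id = e] else [M id = e]]]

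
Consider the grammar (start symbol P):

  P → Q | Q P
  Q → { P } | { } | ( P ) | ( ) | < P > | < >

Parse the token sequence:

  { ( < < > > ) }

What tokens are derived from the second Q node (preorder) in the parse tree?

[P [Q { [P [Q ( [P [Q < [P [Q < >]] >]] )]] }]]

( < < > > )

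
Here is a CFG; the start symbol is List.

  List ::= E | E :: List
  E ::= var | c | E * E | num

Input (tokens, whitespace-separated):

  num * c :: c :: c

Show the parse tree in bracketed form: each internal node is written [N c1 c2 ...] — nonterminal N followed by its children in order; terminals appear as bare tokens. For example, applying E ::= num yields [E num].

[List [E [E num] * [E c]] :: [List [E c] :: [List [E c]]]]

List
E :: List
E * E :: List
num * E :: List
num * c :: List
num * c :: E :: List
num * c :: c :: List
num * c :: c :: E
num * c :: c :: c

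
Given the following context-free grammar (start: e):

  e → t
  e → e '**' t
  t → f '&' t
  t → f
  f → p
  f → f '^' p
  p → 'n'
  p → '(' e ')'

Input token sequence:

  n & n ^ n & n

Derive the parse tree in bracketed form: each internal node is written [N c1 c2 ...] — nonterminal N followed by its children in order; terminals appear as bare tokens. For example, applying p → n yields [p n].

[e [t [f [p n]] & [t [f [f [p n]] ^ [p n]] & [t [f [p n]]]]]]

e
t
f & t
p & t
n & t
n & f & t
n & f ^ p & t
n & p ^ p & t
n & n ^ p & t
n & n ^ n & t
n & n ^ n & f
n & n ^ n & p
n & n ^ n & n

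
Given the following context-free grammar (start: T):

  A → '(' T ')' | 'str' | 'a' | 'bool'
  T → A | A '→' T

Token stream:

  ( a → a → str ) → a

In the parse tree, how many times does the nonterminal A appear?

5

[T [A ( [T [A a] → [T [A a] → [T [A str]]]] )] → [T [A a]]]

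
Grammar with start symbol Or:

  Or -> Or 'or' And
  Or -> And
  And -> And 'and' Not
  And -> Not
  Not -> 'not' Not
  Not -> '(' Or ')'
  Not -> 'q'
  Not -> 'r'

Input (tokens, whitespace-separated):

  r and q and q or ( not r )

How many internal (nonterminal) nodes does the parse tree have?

14

[Or [Or [And [And [And [Not r]] and [Not q]] and [Not q]]] or [And [Not ( [Or [And [Not not [Not r]]]] )]]]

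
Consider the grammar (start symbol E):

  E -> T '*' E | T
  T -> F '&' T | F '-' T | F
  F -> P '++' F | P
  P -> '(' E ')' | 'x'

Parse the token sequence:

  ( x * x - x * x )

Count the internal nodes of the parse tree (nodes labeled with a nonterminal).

[E [T [F [P ( [E [T [F [P x]]] * [E [T [F [P x]] - [T [F [P x]]]] * [E [T [F [P x]]]]]] )]]]]

19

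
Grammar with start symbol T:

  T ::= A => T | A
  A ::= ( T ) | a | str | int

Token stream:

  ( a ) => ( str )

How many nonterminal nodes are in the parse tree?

[T [A ( [T [A a]] )] => [T [A ( [T [A str]] )]]]

8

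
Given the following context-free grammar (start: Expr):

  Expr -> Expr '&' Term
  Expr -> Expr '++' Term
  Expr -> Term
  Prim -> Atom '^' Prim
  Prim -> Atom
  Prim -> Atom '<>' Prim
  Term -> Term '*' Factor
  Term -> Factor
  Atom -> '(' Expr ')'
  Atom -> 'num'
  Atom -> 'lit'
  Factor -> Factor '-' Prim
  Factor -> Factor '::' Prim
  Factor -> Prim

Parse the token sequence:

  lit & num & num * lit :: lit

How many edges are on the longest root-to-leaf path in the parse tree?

7

[Expr [Expr [Expr [Term [Factor [Prim [Atom lit]]]]] & [Term [Factor [Prim [Atom num]]]]] & [Term [Term [Factor [Prim [Atom num]]]] * [Factor [Factor [Prim [Atom lit]]] :: [Prim [Atom lit]]]]]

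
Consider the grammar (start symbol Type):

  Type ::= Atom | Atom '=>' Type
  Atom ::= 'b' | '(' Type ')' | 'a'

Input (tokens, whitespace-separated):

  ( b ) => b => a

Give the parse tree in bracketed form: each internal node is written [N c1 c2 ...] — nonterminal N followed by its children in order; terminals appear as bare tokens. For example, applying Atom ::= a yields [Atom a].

Type
Atom => Type
( Type ) => Type
( Atom ) => Type
( b ) => Type
( b ) => Atom => Type
( b ) => b => Type
( b ) => b => Atom
( b ) => b => a

[Type [Atom ( [Type [Atom b]] )] => [Type [Atom b] => [Type [Atom a]]]]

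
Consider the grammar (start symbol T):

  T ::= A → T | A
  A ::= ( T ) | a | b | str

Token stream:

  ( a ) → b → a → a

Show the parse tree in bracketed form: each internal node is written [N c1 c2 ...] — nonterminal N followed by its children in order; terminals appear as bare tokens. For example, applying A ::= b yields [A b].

[T [A ( [T [A a]] )] → [T [A b] → [T [A a] → [T [A a]]]]]

T
A → T
( T ) → T
( A ) → T
( a ) → T
( a ) → A → T
( a ) → b → T
( a ) → b → A → T
( a ) → b → a → T
( a ) → b → a → A
( a ) → b → a → a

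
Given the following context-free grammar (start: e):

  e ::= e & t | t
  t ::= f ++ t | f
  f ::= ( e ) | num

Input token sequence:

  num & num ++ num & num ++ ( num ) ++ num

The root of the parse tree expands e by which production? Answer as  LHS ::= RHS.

e ::= e & t

[e [e [e [t [f num]]] & [t [f num] ++ [t [f num]]]] & [t [f num] ++ [t [f ( [e [t [f num]]] )] ++ [t [f num]]]]]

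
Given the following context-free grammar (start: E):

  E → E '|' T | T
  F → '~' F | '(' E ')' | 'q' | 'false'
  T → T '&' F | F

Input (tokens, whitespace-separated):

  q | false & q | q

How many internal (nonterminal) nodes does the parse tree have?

[E [E [E [T [F q]]] | [T [T [F false]] & [F q]]] | [T [F q]]]

11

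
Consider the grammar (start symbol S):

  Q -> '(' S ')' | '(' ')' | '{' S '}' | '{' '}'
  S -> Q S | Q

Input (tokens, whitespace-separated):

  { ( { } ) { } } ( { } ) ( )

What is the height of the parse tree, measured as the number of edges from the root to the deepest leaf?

6

[S [Q { [S [Q ( [S [Q { }]] )] [S [Q { }]]] }] [S [Q ( [S [Q { }]] )] [S [Q ( )]]]]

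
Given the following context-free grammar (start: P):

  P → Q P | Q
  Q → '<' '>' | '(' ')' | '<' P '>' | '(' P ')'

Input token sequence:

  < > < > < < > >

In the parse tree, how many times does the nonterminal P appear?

[P [Q < >] [P [Q < >] [P [Q < [P [Q < >]] >]]]]

4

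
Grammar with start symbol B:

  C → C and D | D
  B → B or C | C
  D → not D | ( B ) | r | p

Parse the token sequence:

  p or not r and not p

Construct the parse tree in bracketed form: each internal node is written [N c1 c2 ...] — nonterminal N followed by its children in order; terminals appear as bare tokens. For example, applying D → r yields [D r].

B
B or C
C or C
D or C
p or C
p or C and D
p or D and D
p or not D and D
p or not r and D
p or not r and not D
p or not r and not p

[B [B [C [D p]]] or [C [C [D not [D r]]] and [D not [D p]]]]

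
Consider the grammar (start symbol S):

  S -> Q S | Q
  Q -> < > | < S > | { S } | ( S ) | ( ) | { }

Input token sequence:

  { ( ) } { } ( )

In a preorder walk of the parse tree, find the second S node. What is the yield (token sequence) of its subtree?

( )

[S [Q { [S [Q ( )]] }] [S [Q { }] [S [Q ( )]]]]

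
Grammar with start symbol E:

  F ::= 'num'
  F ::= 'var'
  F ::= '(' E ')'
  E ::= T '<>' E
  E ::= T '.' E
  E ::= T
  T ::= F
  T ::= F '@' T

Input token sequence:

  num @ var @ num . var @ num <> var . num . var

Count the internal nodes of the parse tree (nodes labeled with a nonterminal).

[E [T [F num] @ [T [F var] @ [T [F num]]]] . [E [T [F var] @ [T [F num]]] <> [E [T [F var]] . [E [T [F num]] . [E [T [F var]]]]]]]

21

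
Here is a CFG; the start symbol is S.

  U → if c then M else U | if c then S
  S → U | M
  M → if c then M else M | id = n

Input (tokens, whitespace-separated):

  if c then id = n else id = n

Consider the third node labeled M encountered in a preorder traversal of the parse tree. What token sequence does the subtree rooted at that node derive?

[S [M if c then [M id = n] else [M id = n]]]

id = n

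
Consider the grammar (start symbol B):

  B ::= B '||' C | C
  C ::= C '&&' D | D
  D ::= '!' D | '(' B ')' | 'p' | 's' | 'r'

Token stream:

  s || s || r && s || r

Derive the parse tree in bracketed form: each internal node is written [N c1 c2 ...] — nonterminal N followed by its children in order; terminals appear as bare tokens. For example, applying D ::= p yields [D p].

B
B || C
B || C || C
B || C || C || C
C || C || C || C
D || C || C || C
s || C || C || C
s || D || C || C
s || s || C || C
s || s || C && D || C
s || s || D && D || C
s || s || r && D || C
s || s || r && s || C
s || s || r && s || D
s || s || r && s || r

[B [B [B [B [C [D s]]] || [C [D s]]] || [C [C [D r]] && [D s]]] || [C [D r]]]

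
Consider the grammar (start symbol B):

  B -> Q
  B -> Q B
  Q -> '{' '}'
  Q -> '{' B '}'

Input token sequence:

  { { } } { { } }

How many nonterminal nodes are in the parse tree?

8

[B [Q { [B [Q { }]] }] [B [Q { [B [Q { }]] }]]]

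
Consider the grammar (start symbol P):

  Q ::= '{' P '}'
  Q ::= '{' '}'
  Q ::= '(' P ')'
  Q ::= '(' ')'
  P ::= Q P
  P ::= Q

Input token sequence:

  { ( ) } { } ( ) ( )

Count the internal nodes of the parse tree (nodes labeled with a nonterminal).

10

[P [Q { [P [Q ( )]] }] [P [Q { }] [P [Q ( )] [P [Q ( )]]]]]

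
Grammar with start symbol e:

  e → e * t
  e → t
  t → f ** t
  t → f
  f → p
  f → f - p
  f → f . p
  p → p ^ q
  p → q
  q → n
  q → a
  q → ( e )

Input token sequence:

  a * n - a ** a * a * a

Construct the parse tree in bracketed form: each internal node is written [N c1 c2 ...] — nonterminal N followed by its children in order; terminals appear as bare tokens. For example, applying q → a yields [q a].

[e [e [e [e [t [f [p [q a]]]]] * [t [f [f [p [q n]]] - [p [q a]]] ** [t [f [p [q a]]]]]] * [t [f [p [q a]]]]] * [t [f [p [q a]]]]]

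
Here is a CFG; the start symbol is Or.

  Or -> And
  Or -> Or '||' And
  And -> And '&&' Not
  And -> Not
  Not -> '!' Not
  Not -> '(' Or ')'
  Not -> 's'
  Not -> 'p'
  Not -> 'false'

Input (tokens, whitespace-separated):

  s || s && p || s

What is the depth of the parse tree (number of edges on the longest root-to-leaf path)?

5

[Or [Or [Or [And [Not s]]] || [And [And [Not s]] && [Not p]]] || [And [Not s]]]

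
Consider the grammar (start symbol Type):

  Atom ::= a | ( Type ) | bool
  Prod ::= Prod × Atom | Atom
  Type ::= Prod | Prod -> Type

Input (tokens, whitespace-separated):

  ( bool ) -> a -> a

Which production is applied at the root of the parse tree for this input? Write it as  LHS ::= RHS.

[Type [Prod [Atom ( [Type [Prod [Atom bool]]] )]] -> [Type [Prod [Atom a]] -> [Type [Prod [Atom a]]]]]

Type ::= Prod -> Type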